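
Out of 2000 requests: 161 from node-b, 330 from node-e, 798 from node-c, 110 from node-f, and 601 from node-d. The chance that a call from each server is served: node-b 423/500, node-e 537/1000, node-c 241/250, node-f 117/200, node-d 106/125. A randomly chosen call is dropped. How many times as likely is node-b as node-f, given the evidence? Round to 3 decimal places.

Taking complements, P(dropped | each) = node-b 0.154, node-e 0.463, node-c 0.036, node-f 0.415, node-d 0.152.
By Bayes' rule, posterior ∝ prior × likelihood:
  node-b: 0.0805 × 0.154 = 0.012397
  node-e: 0.165 × 0.463 = 0.076395
  node-c: 0.399 × 0.036 = 0.014364
  node-f: 0.055 × 0.415 = 0.022825
  node-d: 0.3005 × 0.152 = 0.045676
Sum = 0.171657.
The ratio is 0.012397 / 0.022825 (the normalizer cancels) = 0.543.

0.543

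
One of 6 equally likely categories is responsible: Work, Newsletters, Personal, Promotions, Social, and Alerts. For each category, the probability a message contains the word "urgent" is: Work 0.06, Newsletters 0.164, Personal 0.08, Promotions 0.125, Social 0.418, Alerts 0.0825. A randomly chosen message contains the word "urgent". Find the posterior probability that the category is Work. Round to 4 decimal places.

With a uniform prior (1/6 each), posterior ∝ likelihood:
  Work: 0.06
  Newsletters: 0.164
  Personal: 0.08
  Promotions: 0.125
  Social: 0.418
  Alerts: 0.0825
Sum = 0.9295.
P(Work | evidence) = 0.06 / 0.9295 ≈ 0.0646.

0.0646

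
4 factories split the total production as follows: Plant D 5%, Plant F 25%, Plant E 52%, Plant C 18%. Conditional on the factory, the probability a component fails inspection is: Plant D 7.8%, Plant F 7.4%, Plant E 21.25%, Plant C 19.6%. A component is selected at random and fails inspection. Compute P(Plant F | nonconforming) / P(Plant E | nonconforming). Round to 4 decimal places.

Compute prior × likelihood for every hypothesis:
  Plant D: 0.05 × 0.078 = 0.0039
  Plant F: 0.25 × 0.074 = 0.0185
  Plant E: 0.52 × 0.2125 = 0.1105
  Plant C: 0.18 × 0.196 = 0.03528
Total = 0.16818.
The ratio is 0.0185 / 0.1105 (the normalizer cancels) = 0.1674.

0.1674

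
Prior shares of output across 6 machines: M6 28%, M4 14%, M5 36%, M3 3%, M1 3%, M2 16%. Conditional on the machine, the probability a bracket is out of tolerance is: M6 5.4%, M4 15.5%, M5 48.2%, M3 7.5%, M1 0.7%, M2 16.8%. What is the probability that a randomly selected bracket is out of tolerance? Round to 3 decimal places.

By Bayes' rule, posterior ∝ prior × likelihood:
  M6: 0.28 × 0.054 = 0.01512
  M4: 0.14 × 0.155 = 0.0217
  M5: 0.36 × 0.482 = 0.17352
  M3: 0.03 × 0.075 = 0.00225
  M1: 0.03 × 0.007 = 0.00021
  M2: 0.16 × 0.168 = 0.02688
P(oversize) = 0.01512 + 0.0217 + 0.17352 + 0.00225 + 0.00021 + 0.02688 = 0.23968 → 0.240.

0.240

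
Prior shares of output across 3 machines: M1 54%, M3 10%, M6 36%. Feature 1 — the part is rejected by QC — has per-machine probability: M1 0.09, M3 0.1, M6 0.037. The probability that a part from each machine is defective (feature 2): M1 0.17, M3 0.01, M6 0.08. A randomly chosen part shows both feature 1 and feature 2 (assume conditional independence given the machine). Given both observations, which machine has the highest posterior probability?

Compute prior × likelihood for every hypothesis:
  M1: 0.54 × 0.09 × 0.17 = 0.008262
  M3: 0.1 × 0.1 × 0.01 = 0.0001
  M6: 0.36 × 0.037 × 0.08 = 0.0010656
Sum = 0.0094276.
Largest term belongs to M1, so M1 is most probable.

M1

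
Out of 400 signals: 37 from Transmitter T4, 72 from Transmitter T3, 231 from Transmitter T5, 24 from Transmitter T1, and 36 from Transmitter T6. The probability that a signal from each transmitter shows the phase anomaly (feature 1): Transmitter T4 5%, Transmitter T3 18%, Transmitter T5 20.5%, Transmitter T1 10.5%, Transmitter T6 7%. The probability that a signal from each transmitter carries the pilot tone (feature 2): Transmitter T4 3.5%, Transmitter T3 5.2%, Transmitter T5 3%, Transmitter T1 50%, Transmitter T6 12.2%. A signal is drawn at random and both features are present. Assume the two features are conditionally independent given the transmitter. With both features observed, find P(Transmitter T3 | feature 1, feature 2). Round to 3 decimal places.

Compute prior × likelihood for every hypothesis:
  Transmitter T4: 0.0925 × 0.05 × 0.035 = 0.000161875
  Transmitter T3: 0.18 × 0.18 × 0.052 = 0.0016848
  Transmitter T5: 0.5775 × 0.205 × 0.03 = 0.003551625
  Transmitter T1: 0.06 × 0.105 × 0.5 = 0.00315
  Transmitter T6: 0.09 × 0.07 × 0.122 = 0.0007686
Total = 0.0093169.
P(Transmitter T3 | evidence) = 0.0016848 / 0.0093169 ≈ 0.181.

0.181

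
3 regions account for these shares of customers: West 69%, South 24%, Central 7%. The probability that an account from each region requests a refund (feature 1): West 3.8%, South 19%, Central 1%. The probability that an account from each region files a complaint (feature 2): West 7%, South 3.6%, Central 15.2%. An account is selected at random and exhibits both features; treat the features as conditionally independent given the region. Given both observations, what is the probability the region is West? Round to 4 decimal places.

Compute prior × likelihood for every hypothesis:
  West: 0.69 × 0.038 × 0.07 = 0.0018354
  South: 0.24 × 0.19 × 0.036 = 0.0016416
  Central: 0.07 × 0.01 × 0.152 = 0.0001064
Normalizing constant = 0.0035834.
P(West | evidence) = 0.0018354 / 0.0035834 ≈ 0.5122.

0.5122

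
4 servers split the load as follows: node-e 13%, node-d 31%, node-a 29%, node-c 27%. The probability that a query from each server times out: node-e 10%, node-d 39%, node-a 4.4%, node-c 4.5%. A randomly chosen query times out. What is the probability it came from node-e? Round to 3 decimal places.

0.082

Prior × likelihood for each hypothesis:
  node-e: 0.13 × 0.1 = 0.013
  node-d: 0.31 × 0.39 = 0.1209
  node-a: 0.29 × 0.044 = 0.01276
  node-c: 0.27 × 0.045 = 0.01215
Sum = 0.15881.
P(node-e | evidence) = 0.013 / 0.15881 ≈ 0.082.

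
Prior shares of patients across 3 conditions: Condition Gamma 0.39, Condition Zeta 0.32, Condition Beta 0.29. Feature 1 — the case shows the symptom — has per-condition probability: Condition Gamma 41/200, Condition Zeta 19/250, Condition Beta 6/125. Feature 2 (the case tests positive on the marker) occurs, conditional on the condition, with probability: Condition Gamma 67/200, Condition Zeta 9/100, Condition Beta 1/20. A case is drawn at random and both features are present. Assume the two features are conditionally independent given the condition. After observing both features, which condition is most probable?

Prior × likelihood for each hypothesis:
  Condition Gamma: 0.39 × 0.205 × 0.335 = 0.02678325
  Condition Zeta: 0.32 × 0.076 × 0.09 = 0.0021888
  Condition Beta: 0.29 × 0.048 × 0.05 = 0.000696
Sum = 0.02966805.
Largest term belongs to Condition Gamma, so Condition Gamma is most probable.

Condition Gamma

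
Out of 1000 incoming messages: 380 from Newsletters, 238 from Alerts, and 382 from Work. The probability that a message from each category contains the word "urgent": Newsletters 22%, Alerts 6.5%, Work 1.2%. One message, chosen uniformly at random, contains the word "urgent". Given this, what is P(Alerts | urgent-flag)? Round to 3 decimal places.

By Bayes' rule, posterior ∝ prior × likelihood:
  Newsletters: 0.38 × 0.22 = 0.0836
  Alerts: 0.238 × 0.065 = 0.01547
  Work: 0.382 × 0.012 = 0.004584
Sum = 0.103654.
P(Alerts | evidence) = 0.01547 / 0.103654 ≈ 0.149.

0.149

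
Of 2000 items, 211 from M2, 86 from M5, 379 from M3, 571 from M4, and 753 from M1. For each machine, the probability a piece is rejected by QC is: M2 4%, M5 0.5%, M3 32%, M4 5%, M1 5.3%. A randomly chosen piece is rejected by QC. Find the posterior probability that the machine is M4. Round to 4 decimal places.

Compute prior × likelihood for every hypothesis:
  M2: 0.1055 × 0.04 = 0.00422
  M5: 0.043 × 0.005 = 0.000215
  M3: 0.1895 × 0.32 = 0.06064
  M4: 0.2855 × 0.05 = 0.014275
  M1: 0.3765 × 0.053 = 0.0199545
Total = 0.0993045.
P(M4 | evidence) = 0.014275 / 0.0993045 ≈ 0.1437.

0.1437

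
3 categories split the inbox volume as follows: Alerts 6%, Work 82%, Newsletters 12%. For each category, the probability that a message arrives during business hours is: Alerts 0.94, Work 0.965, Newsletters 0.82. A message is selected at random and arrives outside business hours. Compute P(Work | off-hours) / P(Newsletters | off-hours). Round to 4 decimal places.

Taking complements, P(off-hours | each) = Alerts 0.06, Work 0.035, Newsletters 0.18.
By Bayes' rule, posterior ∝ prior × likelihood:
  Alerts: 0.06 × 0.06 = 0.0036
  Work: 0.82 × 0.035 = 0.0287
  Newsletters: 0.12 × 0.18 = 0.0216
Normalizing constant = 0.0539.
The ratio is 0.0287 / 0.0216 (the normalizer cancels) = 1.3287.

1.3287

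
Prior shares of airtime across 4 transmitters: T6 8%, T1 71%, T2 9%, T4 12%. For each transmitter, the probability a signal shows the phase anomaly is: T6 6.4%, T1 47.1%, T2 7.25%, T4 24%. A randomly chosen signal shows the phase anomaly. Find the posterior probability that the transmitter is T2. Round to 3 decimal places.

By Bayes' rule, posterior ∝ prior × likelihood:
  T6: 0.08 × 0.064 = 0.00512
  T1: 0.71 × 0.471 = 0.33441
  T2: 0.09 × 0.0725 = 0.006525
  T4: 0.12 × 0.24 = 0.0288
Total = 0.374855.
P(T2 | evidence) = 0.006525 / 0.374855 ≈ 0.017.

0.017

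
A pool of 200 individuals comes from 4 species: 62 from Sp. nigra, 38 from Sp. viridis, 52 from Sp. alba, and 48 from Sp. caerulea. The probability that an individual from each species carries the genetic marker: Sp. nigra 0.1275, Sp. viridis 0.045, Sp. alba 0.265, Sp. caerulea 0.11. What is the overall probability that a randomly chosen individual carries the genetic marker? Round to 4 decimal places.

0.1434

Compute prior × likelihood for every hypothesis:
  Sp. nigra: 0.31 × 0.1275 = 0.039525
  Sp. viridis: 0.19 × 0.045 = 0.00855
  Sp. alba: 0.26 × 0.265 = 0.0689
  Sp. caerulea: 0.24 × 0.11 = 0.0264
P(marker) = 0.039525 + 0.00855 + 0.0689 + 0.0264 = 0.143375 → 0.1434.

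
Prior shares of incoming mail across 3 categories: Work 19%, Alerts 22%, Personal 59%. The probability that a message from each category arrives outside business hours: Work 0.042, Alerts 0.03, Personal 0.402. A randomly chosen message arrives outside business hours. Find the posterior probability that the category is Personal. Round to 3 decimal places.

0.942

Prior × likelihood for each hypothesis:
  Work: 0.19 × 0.042 = 0.00798
  Alerts: 0.22 × 0.03 = 0.0066
  Personal: 0.59 × 0.402 = 0.23718
Total = 0.25176.
P(Personal | evidence) = 0.23718 / 0.25176 ≈ 0.942.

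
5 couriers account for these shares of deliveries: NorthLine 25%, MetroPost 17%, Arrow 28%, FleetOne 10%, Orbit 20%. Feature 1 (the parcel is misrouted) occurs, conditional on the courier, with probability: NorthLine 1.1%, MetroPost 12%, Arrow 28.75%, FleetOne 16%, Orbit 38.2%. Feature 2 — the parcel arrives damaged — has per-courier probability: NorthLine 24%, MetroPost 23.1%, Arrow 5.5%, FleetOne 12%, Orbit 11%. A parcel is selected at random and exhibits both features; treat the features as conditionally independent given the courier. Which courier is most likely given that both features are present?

Orbit

Prior × likelihood for each hypothesis:
  NorthLine: 0.25 × 0.011 × 0.24 = 0.00066
  MetroPost: 0.17 × 0.12 × 0.231 = 0.0047124
  Arrow: 0.28 × 0.2875 × 0.055 = 0.0044275
  FleetOne: 0.1 × 0.16 × 0.12 = 0.00192
  Orbit: 0.2 × 0.382 × 0.11 = 0.008404
Sum = 0.0201239.
Largest term belongs to Orbit, so Orbit is most probable.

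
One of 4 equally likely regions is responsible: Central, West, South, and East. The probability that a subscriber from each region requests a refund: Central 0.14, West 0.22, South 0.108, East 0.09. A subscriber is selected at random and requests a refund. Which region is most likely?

West

Since the prior is uniform, the posterior is proportional to the likelihood:
  Central: 0.14
  West: 0.22
  South: 0.108
  East: 0.09
Sum = 0.558.
Largest term belongs to West, so West is most probable.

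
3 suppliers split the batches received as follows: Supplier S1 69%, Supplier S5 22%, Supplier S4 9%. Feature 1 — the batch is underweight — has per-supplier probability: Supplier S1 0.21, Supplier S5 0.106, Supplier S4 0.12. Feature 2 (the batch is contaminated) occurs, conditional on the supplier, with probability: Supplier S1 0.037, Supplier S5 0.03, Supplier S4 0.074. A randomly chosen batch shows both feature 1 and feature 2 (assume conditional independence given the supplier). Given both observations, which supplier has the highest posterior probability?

Prior × likelihood for each hypothesis:
  Supplier S1: 0.69 × 0.21 × 0.037 = 0.0053613
  Supplier S5: 0.22 × 0.106 × 0.03 = 0.0006996
  Supplier S4: 0.09 × 0.12 × 0.074 = 0.0007992
Total = 0.0068601.
Largest term belongs to Supplier S1, so Supplier S1 is most probable.

Supplier S1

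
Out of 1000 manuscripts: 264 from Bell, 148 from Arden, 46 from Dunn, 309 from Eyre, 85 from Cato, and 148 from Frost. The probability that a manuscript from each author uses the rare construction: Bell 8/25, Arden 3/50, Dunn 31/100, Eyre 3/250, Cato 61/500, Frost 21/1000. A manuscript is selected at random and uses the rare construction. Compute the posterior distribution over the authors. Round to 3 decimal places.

Bell 0.677, Arden 0.071, Dunn 0.114, Eyre 0.030, Cato 0.083, Frost 0.025

Unnormalized posteriors (prior × likelihood):
  Bell: 0.264 × 0.32 = 0.08448
  Arden: 0.148 × 0.06 = 0.00888
  Dunn: 0.046 × 0.31 = 0.01426
  Eyre: 0.309 × 0.012 = 0.003708
  Cato: 0.085 × 0.122 = 0.01037
  Frost: 0.148 × 0.021 = 0.003108
Normalizing constant = 0.124806.
P(Bell | rare-form) = 0.08448/0.124806 ≈ 0.677
P(Arden | rare-form) = 0.00888/0.124806 ≈ 0.071
P(Dunn | rare-form) = 0.01426/0.124806 ≈ 0.114
P(Eyre | rare-form) = 0.003708/0.124806 ≈ 0.030
P(Cato | rare-form) = 0.01037/0.124806 ≈ 0.083
P(Frost | rare-form) = 0.003108/0.124806 ≈ 0.025
(Check: 0.677+0.071+0.114+0.030+0.083+0.025 = 1.000.)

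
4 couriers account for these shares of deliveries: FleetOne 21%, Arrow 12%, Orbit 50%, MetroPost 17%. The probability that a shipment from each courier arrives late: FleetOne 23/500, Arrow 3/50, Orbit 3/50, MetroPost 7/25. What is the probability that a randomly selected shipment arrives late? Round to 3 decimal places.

0.094

Prior × likelihood for each hypothesis:
  FleetOne: 0.21 × 0.046 = 0.00966
  Arrow: 0.12 × 0.06 = 0.0072
  Orbit: 0.5 × 0.06 = 0.03
  MetroPost: 0.17 × 0.28 = 0.0476
P(late) = 0.00966 + 0.0072 + 0.03 + 0.0476 = 0.09446 → 0.094.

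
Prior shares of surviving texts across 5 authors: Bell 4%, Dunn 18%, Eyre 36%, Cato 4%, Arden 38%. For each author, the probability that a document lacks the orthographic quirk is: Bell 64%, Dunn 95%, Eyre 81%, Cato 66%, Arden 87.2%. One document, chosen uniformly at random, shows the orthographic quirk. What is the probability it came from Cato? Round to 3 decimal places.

Taking complements, P(quirk | each) = Bell 0.36, Dunn 0.05, Eyre 0.19, Cato 0.34, Arden 0.128.
By Bayes' rule, posterior ∝ prior × likelihood:
  Bell: 0.04 × 0.36 = 0.0144
  Dunn: 0.18 × 0.05 = 0.009
  Eyre: 0.36 × 0.19 = 0.0684
  Cato: 0.04 × 0.34 = 0.0136
  Arden: 0.38 × 0.128 = 0.04864
Normalizing constant = 0.15404.
P(Cato | evidence) = 0.0136 / 0.15404 ≈ 0.088.

0.088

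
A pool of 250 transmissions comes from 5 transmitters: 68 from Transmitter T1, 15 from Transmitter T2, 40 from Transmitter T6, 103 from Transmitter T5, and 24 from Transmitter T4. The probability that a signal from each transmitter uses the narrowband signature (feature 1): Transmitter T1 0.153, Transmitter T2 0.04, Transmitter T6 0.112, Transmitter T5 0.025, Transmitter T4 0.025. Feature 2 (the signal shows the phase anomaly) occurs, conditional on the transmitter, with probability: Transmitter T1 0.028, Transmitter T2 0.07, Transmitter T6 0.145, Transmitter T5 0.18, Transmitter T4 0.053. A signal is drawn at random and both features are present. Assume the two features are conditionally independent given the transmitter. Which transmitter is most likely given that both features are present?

By Bayes' rule, posterior ∝ prior × likelihood:
  Transmitter T1: 0.272 × 0.153 × 0.028 = 0.001165248
  Transmitter T2: 0.06 × 0.04 × 0.07 = 0.000168
  Transmitter T6: 0.16 × 0.112 × 0.145 = 0.0025984
  Transmitter T5: 0.412 × 0.025 × 0.18 = 0.001854
  Transmitter T4: 0.096 × 0.025 × 0.053 = 0.0001272
Sum = 0.005912848.
Largest term belongs to Transmitter T6, so Transmitter T6 is most probable.

Transmitter T6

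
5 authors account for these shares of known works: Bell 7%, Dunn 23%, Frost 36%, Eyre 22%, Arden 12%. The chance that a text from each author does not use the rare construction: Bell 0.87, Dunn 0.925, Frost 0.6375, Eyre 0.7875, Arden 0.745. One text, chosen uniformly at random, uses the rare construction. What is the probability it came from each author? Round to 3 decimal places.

Bell 0.039, Dunn 0.074, Frost 0.557, Eyre 0.200, Arden 0.131

Taking complements, P(rare-form | each) = Bell 0.13, Dunn 0.075, Frost 0.3625, Eyre 0.2125, Arden 0.255.
Unnormalized posteriors (prior × likelihood):
  Bell: 0.07 × 0.13 = 0.0091
  Dunn: 0.23 × 0.075 = 0.01725
  Frost: 0.36 × 0.3625 = 0.1305
  Eyre: 0.22 × 0.2125 = 0.04675
  Arden: 0.12 × 0.255 = 0.0306
Normalizing constant = 0.2342.
P(Bell | rare-form) = 0.0091/0.2342 ≈ 0.039
P(Dunn | rare-form) = 0.01725/0.2342 ≈ 0.074
P(Frost | rare-form) = 0.1305/0.2342 ≈ 0.557
P(Eyre | rare-form) = 0.04675/0.2342 ≈ 0.200
P(Arden | rare-form) = 0.0306/0.2342 ≈ 0.131
(Check: 0.039+0.074+0.557+0.200+0.131 = 1.001.)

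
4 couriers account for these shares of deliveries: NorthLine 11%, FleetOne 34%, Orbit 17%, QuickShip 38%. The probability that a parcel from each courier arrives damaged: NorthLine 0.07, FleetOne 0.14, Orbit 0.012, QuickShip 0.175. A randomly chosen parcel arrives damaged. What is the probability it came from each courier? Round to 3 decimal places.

NorthLine 0.062, FleetOne 0.384, Orbit 0.016, QuickShip 0.537

Compute prior × likelihood for every hypothesis:
  NorthLine: 0.11 × 0.07 = 0.0077
  FleetOne: 0.34 × 0.14 = 0.0476
  Orbit: 0.17 × 0.012 = 0.00204
  QuickShip: 0.38 × 0.175 = 0.0665
Normalizing constant = 0.12384.
P(NorthLine | damaged) = 0.0077/0.12384 ≈ 0.062
P(FleetOne | damaged) = 0.0476/0.12384 ≈ 0.384
P(Orbit | damaged) = 0.00204/0.12384 ≈ 0.016
P(QuickShip | damaged) = 0.0665/0.12384 ≈ 0.537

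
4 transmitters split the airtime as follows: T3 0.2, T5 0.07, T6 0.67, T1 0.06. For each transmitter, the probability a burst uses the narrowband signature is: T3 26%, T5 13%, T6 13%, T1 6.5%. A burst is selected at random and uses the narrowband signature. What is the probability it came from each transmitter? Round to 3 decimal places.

Prior × likelihood for each hypothesis:
  T3: 0.2 × 0.26 = 0.052
  T5: 0.07 × 0.13 = 0.0091
  T6: 0.67 × 0.13 = 0.0871
  T1: 0.06 × 0.065 = 0.0039
Total = 0.1521.
P(T3 | narrowband) = 0.052/0.1521 ≈ 0.342
P(T5 | narrowband) = 0.0091/0.1521 ≈ 0.060
P(T6 | narrowband) = 0.0871/0.1521 ≈ 0.573
P(T1 | narrowband) = 0.0039/0.1521 ≈ 0.026
(Check: 0.342+0.060+0.573+0.026 = 1.001.)

T3 0.342, T5 0.060, T6 0.573, T1 0.026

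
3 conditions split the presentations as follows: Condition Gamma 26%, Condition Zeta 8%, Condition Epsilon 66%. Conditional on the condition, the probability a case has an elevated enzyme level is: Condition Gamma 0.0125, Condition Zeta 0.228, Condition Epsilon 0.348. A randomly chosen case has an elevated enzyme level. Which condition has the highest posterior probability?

Condition Epsilon

Prior × likelihood for each hypothesis:
  Condition Gamma: 0.26 × 0.0125 = 0.00325
  Condition Zeta: 0.08 × 0.228 = 0.01824
  Condition Epsilon: 0.66 × 0.348 = 0.22968
Sum = 0.25117.
Largest term belongs to Condition Epsilon, so Condition Epsilon is most probable.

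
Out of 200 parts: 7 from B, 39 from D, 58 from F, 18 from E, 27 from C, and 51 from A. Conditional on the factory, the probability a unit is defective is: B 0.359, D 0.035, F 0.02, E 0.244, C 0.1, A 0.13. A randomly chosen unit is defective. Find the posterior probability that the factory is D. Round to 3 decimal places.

0.073

Compute prior × likelihood for every hypothesis:
  B: 0.035 × 0.359 = 0.012565
  D: 0.195 × 0.035 = 0.006825
  F: 0.29 × 0.02 = 0.0058
  E: 0.09 × 0.244 = 0.02196
  C: 0.135 × 0.1 = 0.0135
  A: 0.255 × 0.13 = 0.03315
Normalizing constant = 0.0938.
P(D | evidence) = 0.006825 / 0.0938 ≈ 0.073.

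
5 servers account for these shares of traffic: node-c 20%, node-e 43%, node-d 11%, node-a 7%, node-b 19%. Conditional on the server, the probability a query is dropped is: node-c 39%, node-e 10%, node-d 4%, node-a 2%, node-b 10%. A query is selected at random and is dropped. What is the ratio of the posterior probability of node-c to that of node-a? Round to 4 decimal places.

55.7143

By Bayes' rule, posterior ∝ prior × likelihood:
  node-c: 0.2 × 0.39 = 0.078
  node-e: 0.43 × 0.1 = 0.043
  node-d: 0.11 × 0.04 = 0.0044
  node-a: 0.07 × 0.02 = 0.0014
  node-b: 0.19 × 0.1 = 0.019
Total = 0.1458.
The ratio is 0.078 / 0.0014 (the normalizer cancels) = 55.7143.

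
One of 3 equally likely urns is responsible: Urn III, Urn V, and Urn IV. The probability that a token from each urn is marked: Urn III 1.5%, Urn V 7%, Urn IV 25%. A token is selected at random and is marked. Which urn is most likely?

Urn IV

Since the prior is uniform, the posterior is proportional to the likelihood:
  Urn III: 0.015
  Urn V: 0.07
  Urn IV: 0.25
Normalizing constant = 0.335.
Largest term belongs to Urn IV, so Urn IV is most probable.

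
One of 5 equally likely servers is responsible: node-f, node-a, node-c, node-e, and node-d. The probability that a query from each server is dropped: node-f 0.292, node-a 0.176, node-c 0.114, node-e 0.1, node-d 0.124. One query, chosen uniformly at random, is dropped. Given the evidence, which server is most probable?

node-f

With a uniform prior (1/5 each), posterior ∝ likelihood:
  node-f: 0.292
  node-a: 0.176
  node-c: 0.114
  node-e: 0.1
  node-d: 0.124
Total = 0.806.
Largest term belongs to node-f, so node-f is most probable.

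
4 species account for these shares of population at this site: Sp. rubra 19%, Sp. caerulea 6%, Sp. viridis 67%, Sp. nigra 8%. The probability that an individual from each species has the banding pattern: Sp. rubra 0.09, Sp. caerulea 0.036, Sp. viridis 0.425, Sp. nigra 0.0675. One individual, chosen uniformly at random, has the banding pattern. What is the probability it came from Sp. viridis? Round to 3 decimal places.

Compute prior × likelihood for every hypothesis:
  Sp. rubra: 0.19 × 0.09 = 0.0171
  Sp. caerulea: 0.06 × 0.036 = 0.00216
  Sp. viridis: 0.67 × 0.425 = 0.28475
  Sp. nigra: 0.08 × 0.0675 = 0.0054
Normalizing constant = 0.30941.
P(Sp. viridis | evidence) = 0.28475 / 0.30941 ≈ 0.920.

0.920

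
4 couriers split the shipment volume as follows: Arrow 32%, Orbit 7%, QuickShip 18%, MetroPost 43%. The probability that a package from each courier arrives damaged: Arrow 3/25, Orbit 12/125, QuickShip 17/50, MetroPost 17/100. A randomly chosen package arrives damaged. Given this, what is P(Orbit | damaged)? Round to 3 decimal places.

Prior × likelihood for each hypothesis:
  Arrow: 0.32 × 0.12 = 0.0384
  Orbit: 0.07 × 0.096 = 0.00672
  QuickShip: 0.18 × 0.34 = 0.0612
  MetroPost: 0.43 × 0.17 = 0.0731
Total = 0.17942.
P(Orbit | evidence) = 0.00672 / 0.17942 ≈ 0.037.

0.037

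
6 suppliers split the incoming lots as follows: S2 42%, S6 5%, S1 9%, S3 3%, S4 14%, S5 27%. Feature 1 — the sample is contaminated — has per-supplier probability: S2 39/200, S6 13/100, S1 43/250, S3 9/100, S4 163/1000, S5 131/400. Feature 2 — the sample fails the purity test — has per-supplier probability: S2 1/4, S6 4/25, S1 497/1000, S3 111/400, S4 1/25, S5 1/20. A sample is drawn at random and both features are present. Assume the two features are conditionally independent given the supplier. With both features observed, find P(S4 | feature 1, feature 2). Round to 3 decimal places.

Unnormalized posteriors (prior × likelihood):
  S2: 0.42 × 0.195 × 0.25 = 0.020475
  S6: 0.05 × 0.13 × 0.16 = 0.00104
  S1: 0.09 × 0.172 × 0.497 = 0.00769356
  S3: 0.03 × 0.09 × 0.2775 = 0.00074925
  S4: 0.14 × 0.163 × 0.04 = 0.0009128
  S5: 0.27 × 0.3275 × 0.05 = 0.00442125
Normalizing constant = 0.03529186.
P(S4 | evidence) = 0.0009128 / 0.03529186 ≈ 0.026.

0.026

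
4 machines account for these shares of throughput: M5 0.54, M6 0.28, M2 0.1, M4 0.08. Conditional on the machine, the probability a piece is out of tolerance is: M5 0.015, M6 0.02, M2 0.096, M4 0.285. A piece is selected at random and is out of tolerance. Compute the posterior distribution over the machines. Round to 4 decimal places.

Prior × likelihood for each hypothesis:
  M5: 0.54 × 0.015 = 0.0081
  M6: 0.28 × 0.02 = 0.0056
  M2: 0.1 × 0.096 = 0.0096
  M4: 0.08 × 0.285 = 0.0228
Normalizing constant = 0.0461.
P(M5 | oversize) = 0.0081/0.0461 ≈ 0.1757
P(M6 | oversize) = 0.0056/0.0461 ≈ 0.1215
P(M2 | oversize) = 0.0096/0.0461 ≈ 0.2082
P(M4 | oversize) = 0.0228/0.0461 ≈ 0.4946

M5 0.1757, M6 0.1215, M2 0.2082, M4 0.4946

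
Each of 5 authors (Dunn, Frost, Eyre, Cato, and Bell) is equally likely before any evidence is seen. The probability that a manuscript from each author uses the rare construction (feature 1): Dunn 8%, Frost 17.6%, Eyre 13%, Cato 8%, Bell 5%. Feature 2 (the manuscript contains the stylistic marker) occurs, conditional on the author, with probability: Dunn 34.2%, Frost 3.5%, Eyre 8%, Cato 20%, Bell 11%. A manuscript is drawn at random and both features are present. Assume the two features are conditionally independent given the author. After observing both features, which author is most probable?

Since the prior is uniform, the posterior is proportional to the likelihood:
  Dunn: 0.08 × 0.342 = 0.02736
  Frost: 0.176 × 0.035 = 0.00616
  Eyre: 0.13 × 0.08 = 0.0104
  Cato: 0.08 × 0.2 = 0.016
  Bell: 0.05 × 0.11 = 0.0055
Sum = 0.06542.
Largest term belongs to Dunn, so Dunn is most probable.

Dunn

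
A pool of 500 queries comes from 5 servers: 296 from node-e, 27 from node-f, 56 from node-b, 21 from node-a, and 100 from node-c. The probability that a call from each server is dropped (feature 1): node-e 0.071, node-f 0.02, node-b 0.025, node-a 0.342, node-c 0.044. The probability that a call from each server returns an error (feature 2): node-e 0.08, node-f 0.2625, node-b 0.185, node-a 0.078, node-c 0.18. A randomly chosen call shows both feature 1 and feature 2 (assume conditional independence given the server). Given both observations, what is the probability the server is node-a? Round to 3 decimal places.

0.163

Compute prior × likelihood for every hypothesis:
  node-e: 0.592 × 0.071 × 0.08 = 0.00336256
  node-f: 0.054 × 0.02 × 0.2625 = 0.0002835
  node-b: 0.112 × 0.025 × 0.185 = 0.000518
  node-a: 0.042 × 0.342 × 0.078 = 0.001120392
  node-c: 0.2 × 0.044 × 0.18 = 0.001584
Normalizing constant = 0.006868452.
P(node-a | evidence) = 0.001120392 / 0.006868452 ≈ 0.163.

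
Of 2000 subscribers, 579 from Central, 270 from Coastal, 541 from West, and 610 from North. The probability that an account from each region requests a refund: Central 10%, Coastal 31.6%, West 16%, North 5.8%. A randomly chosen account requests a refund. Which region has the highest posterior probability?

West

By Bayes' rule, posterior ∝ prior × likelihood:
  Central: 0.2895 × 0.1 = 0.02895
  Coastal: 0.135 × 0.316 = 0.04266
  West: 0.2705 × 0.16 = 0.04328
  North: 0.305 × 0.058 = 0.01769
Sum = 0.13258.
Largest term belongs to West, so West is most probable.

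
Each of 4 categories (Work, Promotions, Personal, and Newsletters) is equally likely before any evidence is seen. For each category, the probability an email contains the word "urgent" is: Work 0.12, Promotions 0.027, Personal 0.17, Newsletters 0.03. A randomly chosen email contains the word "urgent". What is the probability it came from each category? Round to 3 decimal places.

With a uniform prior (1/4 each), posterior ∝ likelihood:
  Work: 0.12
  Promotions: 0.027
  Personal: 0.17
  Newsletters: 0.03
Total = 0.347.
P(Work | urgent-flag) = 0.12/0.347 ≈ 0.346
P(Promotions | urgent-flag) = 0.027/0.347 ≈ 0.078
P(Personal | urgent-flag) = 0.17/0.347 ≈ 0.490
P(Newsletters | urgent-flag) = 0.03/0.347 ≈ 0.086

Work 0.346, Promotions 0.078, Personal 0.490, Newsletters 0.086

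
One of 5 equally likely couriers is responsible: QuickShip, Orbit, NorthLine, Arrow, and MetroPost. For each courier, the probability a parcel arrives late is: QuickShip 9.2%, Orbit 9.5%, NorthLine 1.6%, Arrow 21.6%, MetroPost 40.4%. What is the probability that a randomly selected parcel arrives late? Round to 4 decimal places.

With a uniform prior (1/5 each), posterior ∝ likelihood:
  QuickShip: 0.092
  Orbit: 0.095
  NorthLine: 0.016
  Arrow: 0.216
  MetroPost: 0.404
P(late) = (1/5) × (0.092 + 0.095 + 0.016 + 0.216 + 0.404) = 0.823/5 ≈ 0.1646.

0.1646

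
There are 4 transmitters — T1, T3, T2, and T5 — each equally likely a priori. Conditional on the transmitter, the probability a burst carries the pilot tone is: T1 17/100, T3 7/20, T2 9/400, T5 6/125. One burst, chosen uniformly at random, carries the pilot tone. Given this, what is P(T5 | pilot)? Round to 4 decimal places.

Since the prior is uniform, the posterior is proportional to the likelihood:
  T1: 0.17
  T3: 0.35
  T2: 0.0225
  T5: 0.048
Normalizing constant = 0.5905.
P(T5 | evidence) = 0.048 / 0.5905 ≈ 0.0813.

0.0813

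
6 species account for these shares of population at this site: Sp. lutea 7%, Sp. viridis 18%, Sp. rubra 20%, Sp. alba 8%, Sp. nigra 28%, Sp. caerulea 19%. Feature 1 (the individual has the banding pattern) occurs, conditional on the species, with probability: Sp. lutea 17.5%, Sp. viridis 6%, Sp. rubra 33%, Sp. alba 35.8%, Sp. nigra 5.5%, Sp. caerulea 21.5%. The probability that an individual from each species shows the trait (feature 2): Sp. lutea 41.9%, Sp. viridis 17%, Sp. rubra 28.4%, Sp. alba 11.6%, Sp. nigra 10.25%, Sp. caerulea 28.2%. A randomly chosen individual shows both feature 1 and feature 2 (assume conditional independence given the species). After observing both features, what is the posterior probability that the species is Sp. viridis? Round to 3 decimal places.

By Bayes' rule, posterior ∝ prior × likelihood:
  Sp. lutea: 0.07 × 0.175 × 0.419 = 0.00513275
  Sp. viridis: 0.18 × 0.06 × 0.17 = 0.001836
  Sp. rubra: 0.2 × 0.33 × 0.284 = 0.018744
  Sp. alba: 0.08 × 0.358 × 0.116 = 0.00332224
  Sp. nigra: 0.28 × 0.055 × 0.1025 = 0.0015785
  Sp. caerulea: 0.19 × 0.215 × 0.282 = 0.0115197
Normalizing constant = 0.04213319.
P(Sp. viridis | evidence) = 0.001836 / 0.04213319 ≈ 0.044.

0.044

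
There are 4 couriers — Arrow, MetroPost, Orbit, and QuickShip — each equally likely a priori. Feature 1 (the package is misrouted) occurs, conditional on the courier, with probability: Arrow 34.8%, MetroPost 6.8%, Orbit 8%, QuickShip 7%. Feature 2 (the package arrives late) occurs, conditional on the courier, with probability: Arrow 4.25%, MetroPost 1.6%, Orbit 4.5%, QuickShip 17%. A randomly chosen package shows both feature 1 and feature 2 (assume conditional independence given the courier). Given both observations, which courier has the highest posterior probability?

Arrow

With a uniform prior (1/4 each), posterior ∝ likelihood:
  Arrow: 0.348 × 0.0425 = 0.01479
  MetroPost: 0.068 × 0.016 = 0.001088
  Orbit: 0.08 × 0.045 = 0.0036
  QuickShip: 0.07 × 0.17 = 0.0119
Normalizing constant = 0.031378.
Largest term belongs to Arrow, so Arrow is most probable.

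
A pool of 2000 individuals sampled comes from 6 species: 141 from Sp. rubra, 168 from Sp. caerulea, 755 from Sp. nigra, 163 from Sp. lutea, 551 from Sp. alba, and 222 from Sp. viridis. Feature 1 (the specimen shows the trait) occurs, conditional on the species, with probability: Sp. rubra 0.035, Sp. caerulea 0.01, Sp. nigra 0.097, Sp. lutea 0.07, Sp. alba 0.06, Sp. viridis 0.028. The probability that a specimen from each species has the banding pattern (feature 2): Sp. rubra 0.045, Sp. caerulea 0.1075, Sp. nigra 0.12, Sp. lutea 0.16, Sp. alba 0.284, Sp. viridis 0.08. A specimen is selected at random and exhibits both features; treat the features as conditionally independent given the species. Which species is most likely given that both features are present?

Sp. alba

Prior × likelihood for each hypothesis:
  Sp. rubra: 0.0705 × 0.035 × 0.045 = 0.0001110375
  Sp. caerulea: 0.084 × 0.01 × 0.1075 = 0.0000903
  Sp. nigra: 0.3775 × 0.097 × 0.12 = 0.0043941
  Sp. lutea: 0.0815 × 0.07 × 0.16 = 0.0009128
  Sp. alba: 0.2755 × 0.06 × 0.284 = 0.00469452
  Sp. viridis: 0.111 × 0.028 × 0.08 = 0.00024864
Total = 0.0104513975.
Largest term belongs to Sp. alba, so Sp. alba is most probable.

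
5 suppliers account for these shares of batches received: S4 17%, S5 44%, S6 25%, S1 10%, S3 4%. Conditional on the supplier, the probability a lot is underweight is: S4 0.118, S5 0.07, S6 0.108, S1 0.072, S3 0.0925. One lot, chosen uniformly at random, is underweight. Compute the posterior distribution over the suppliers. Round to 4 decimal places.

By Bayes' rule, posterior ∝ prior × likelihood:
  S4: 0.17 × 0.118 = 0.02006
  S5: 0.44 × 0.07 = 0.0308
  S6: 0.25 × 0.108 = 0.027
  S1: 0.1 × 0.072 = 0.0072
  S3: 0.04 × 0.0925 = 0.0037
Sum = 0.08876.
P(S4 | underweight) = 0.02006/0.08876 ≈ 0.2260
P(S5 | underweight) = 0.0308/0.08876 ≈ 0.3470
P(S6 | underweight) = 0.027/0.08876 ≈ 0.3042
P(S1 | underweight) = 0.0072/0.08876 ≈ 0.0811
P(S3 | underweight) = 0.0037/0.08876 ≈ 0.0417

S4 0.2260, S5 0.3470, S6 0.3042, S1 0.0811, S3 0.0417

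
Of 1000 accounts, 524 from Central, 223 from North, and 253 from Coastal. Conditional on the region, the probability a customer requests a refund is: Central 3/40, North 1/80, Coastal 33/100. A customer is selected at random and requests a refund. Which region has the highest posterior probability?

Coastal

Compute prior × likelihood for every hypothesis:
  Central: 0.524 × 0.075 = 0.0393
  North: 0.223 × 0.0125 = 0.0027875
  Coastal: 0.253 × 0.33 = 0.08349
Sum = 0.1255775.
Largest term belongs to Coastal, so Coastal is most probable.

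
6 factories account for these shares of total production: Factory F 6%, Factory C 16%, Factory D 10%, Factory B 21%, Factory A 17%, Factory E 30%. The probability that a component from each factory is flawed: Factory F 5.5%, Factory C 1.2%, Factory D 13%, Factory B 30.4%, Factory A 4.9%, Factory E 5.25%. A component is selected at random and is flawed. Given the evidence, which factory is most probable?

Unnormalized posteriors (prior × likelihood):
  Factory F: 0.06 × 0.055 = 0.0033
  Factory C: 0.16 × 0.012 = 0.00192
  Factory D: 0.1 × 0.13 = 0.013
  Factory B: 0.21 × 0.304 = 0.06384
  Factory A: 0.17 × 0.049 = 0.00833
  Factory E: 0.3 × 0.0525 = 0.01575
Sum = 0.10614.
Largest term belongs to Factory B, so Factory B is most probable.

Factory B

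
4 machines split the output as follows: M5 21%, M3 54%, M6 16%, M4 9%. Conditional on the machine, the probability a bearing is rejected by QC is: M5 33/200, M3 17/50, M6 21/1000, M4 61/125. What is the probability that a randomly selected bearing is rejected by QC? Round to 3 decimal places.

By Bayes' rule, posterior ∝ prior × likelihood:
  M5: 0.21 × 0.165 = 0.03465
  M3: 0.54 × 0.34 = 0.1836
  M6: 0.16 × 0.021 = 0.00336
  M4: 0.09 × 0.488 = 0.04392
P(rejected) = 0.03465 + 0.1836 + 0.00336 + 0.04392 = 0.26553 → 0.266.

0.266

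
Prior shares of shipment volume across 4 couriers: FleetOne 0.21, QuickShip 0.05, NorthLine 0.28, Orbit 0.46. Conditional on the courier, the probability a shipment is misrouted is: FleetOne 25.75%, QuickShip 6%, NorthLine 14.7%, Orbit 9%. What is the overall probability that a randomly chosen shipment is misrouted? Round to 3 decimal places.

0.140

Prior × likelihood for each hypothesis:
  FleetOne: 0.21 × 0.2575 = 0.054075
  QuickShip: 0.05 × 0.06 = 0.003
  NorthLine: 0.28 × 0.147 = 0.04116
  Orbit: 0.46 × 0.09 = 0.0414
P(misrouted) = 0.054075 + 0.003 + 0.04116 + 0.0414 = 0.139635 → 0.140.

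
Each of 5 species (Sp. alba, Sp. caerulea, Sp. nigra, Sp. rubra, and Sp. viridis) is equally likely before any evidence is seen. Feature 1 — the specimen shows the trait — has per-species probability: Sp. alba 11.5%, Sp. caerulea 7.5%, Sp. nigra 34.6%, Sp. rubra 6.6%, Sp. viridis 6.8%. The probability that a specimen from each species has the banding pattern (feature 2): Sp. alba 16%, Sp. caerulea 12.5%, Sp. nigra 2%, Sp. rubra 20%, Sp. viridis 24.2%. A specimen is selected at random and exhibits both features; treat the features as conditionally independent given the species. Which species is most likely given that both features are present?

With a uniform prior (1/5 each), posterior ∝ likelihood:
  Sp. alba: 0.115 × 0.16 = 0.0184
  Sp. caerulea: 0.075 × 0.125 = 0.009375
  Sp. nigra: 0.346 × 0.02 = 0.00692
  Sp. rubra: 0.066 × 0.2 = 0.0132
  Sp. viridis: 0.068 × 0.242 = 0.016456
Normalizing constant = 0.064351.
Largest term belongs to Sp. alba, so Sp. alba is most probable.

Sp. alba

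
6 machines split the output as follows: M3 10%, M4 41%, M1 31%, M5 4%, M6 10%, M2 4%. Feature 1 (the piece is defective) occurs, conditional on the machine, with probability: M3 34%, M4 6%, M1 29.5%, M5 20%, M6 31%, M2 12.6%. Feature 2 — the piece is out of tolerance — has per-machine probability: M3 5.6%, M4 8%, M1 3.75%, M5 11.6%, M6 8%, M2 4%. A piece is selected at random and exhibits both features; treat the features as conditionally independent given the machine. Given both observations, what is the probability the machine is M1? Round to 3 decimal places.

0.314

By Bayes' rule, posterior ∝ prior × likelihood:
  M3: 0.1 × 0.34 × 0.056 = 0.001904
  M4: 0.41 × 0.06 × 0.08 = 0.001968
  M1: 0.31 × 0.295 × 0.0375 = 0.003429375
  M5: 0.04 × 0.2 × 0.116 = 0.000928
  M6: 0.1 × 0.31 × 0.08 = 0.00248
  M2: 0.04 × 0.126 × 0.04 = 0.0002016
Normalizing constant = 0.010910975.
P(M1 | evidence) = 0.003429375 / 0.010910975 ≈ 0.314.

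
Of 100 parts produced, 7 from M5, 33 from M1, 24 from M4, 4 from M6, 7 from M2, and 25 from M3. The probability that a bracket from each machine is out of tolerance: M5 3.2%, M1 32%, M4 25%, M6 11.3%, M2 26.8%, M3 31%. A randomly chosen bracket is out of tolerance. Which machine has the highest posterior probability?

M1

Unnormalized posteriors (prior × likelihood):
  M5: 0.07 × 0.032 = 0.00224
  M1: 0.33 × 0.32 = 0.1056
  M4: 0.24 × 0.25 = 0.06
  M6: 0.04 × 0.113 = 0.00452
  M2: 0.07 × 0.268 = 0.01876
  M3: 0.25 × 0.31 = 0.0775
Sum = 0.26862.
Largest term belongs to M1, so M1 is most probable.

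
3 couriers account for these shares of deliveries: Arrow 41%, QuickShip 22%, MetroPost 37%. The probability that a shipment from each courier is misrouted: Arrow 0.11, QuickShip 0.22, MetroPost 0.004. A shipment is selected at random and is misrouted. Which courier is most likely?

Unnormalized posteriors (prior × likelihood):
  Arrow: 0.41 × 0.11 = 0.0451
  QuickShip: 0.22 × 0.22 = 0.0484
  MetroPost: 0.37 × 0.004 = 0.00148
Sum = 0.09498.
Largest term belongs to QuickShip, so QuickShip is most probable.

QuickShip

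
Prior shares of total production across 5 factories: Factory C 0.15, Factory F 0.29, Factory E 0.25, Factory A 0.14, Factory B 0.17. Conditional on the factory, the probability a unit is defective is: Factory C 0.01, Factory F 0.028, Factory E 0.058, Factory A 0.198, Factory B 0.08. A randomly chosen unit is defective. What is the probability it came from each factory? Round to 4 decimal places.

Factory C 0.0229, Factory F 0.1241, Factory E 0.2216, Factory A 0.4236, Factory B 0.2078

Unnormalized posteriors (prior × likelihood):
  Factory C: 0.15 × 0.01 = 0.0015
  Factory F: 0.29 × 0.028 = 0.00812
  Factory E: 0.25 × 0.058 = 0.0145
  Factory A: 0.14 × 0.198 = 0.02772
  Factory B: 0.17 × 0.08 = 0.0136
Total = 0.06544.
P(Factory C | defective) = 0.0015/0.06544 ≈ 0.0229
P(Factory F | defective) = 0.00812/0.06544 ≈ 0.1241
P(Factory E | defective) = 0.0145/0.06544 ≈ 0.2216
P(Factory A | defective) = 0.02772/0.06544 ≈ 0.4236
P(Factory B | defective) = 0.0136/0.06544 ≈ 0.2078
(Check: 0.0229+0.1241+0.2216+0.4236+0.2078 = 1.0000.)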